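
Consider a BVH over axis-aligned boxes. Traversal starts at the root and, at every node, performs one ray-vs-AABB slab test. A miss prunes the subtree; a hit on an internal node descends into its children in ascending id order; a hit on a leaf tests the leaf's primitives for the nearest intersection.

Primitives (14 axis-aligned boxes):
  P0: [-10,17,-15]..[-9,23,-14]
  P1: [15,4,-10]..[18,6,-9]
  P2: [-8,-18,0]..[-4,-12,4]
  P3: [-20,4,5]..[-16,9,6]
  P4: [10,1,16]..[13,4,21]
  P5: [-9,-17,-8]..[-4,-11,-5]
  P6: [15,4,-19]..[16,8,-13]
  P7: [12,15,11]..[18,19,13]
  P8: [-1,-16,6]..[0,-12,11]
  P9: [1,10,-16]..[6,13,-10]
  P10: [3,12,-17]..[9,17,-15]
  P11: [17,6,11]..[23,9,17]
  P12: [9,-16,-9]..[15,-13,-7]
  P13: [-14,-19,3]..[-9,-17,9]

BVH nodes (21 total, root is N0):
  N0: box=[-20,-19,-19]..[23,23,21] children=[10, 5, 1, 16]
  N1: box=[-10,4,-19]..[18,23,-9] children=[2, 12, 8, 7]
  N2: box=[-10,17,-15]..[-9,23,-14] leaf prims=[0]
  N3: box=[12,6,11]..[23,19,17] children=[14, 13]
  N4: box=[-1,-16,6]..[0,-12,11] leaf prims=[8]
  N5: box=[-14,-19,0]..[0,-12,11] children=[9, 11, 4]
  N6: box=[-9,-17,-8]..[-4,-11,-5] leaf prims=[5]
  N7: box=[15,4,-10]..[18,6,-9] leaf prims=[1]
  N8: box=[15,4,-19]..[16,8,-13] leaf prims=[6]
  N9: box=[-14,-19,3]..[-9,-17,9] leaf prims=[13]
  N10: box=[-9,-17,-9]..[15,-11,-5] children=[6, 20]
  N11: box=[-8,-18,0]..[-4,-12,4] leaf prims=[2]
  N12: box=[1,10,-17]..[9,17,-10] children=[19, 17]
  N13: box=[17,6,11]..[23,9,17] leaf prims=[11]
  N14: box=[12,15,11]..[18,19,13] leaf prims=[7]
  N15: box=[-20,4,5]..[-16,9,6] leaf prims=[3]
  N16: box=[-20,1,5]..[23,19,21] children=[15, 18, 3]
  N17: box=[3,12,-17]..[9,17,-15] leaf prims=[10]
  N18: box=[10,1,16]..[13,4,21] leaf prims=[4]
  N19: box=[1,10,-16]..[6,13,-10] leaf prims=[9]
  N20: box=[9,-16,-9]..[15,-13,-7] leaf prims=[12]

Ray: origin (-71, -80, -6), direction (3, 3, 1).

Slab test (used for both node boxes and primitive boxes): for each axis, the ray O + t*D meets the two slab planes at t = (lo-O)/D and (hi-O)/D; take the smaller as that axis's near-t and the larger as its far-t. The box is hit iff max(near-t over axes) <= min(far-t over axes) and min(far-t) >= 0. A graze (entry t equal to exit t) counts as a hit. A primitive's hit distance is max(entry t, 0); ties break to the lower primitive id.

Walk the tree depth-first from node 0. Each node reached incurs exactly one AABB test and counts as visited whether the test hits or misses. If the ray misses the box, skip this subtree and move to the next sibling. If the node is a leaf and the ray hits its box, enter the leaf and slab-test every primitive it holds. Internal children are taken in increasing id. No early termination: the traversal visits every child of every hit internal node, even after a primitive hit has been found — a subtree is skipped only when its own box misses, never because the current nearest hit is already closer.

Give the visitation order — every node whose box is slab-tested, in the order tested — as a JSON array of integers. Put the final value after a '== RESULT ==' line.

Trace the traversal:
N0 x:[17,94/3] y:[61/3,103/3] z:[-13,27] -> hit [61/3,27], descend [1, 5, 10, 16]
  N1 x:[61/3,89/3] y:[28,103/3] z:[-13,-3] -> miss, prune
  N5 x:[19,71/3] y:[61/3,68/3] z:[6,17] -> miss, prune
  N10 x:[62/3,86/3] y:[21,23] z:[-3,1] -> miss, prune
  N16 x:[17,94/3] y:[27,33] z:[11,27] -> hit [27,27], descend [3, 15, 18]
    N3 x:[83/3,94/3] y:[86/3,33] z:[17,23] -> miss, prune
    N15 x:[17,55/3] y:[28,89/3] z:[11,12] -> miss, prune
    N18 x:[27,28] y:[27,28] z:[22,27] -> hit [27,27] leaf, test {P4@t=27}

8 AABB tests over nodes [0, 1, 5, 10, 16, 3, 15, 18]; 1 leaf entered; closest P4.

== RESULT ==
[0, 1, 5, 10, 16, 3, 15, 18]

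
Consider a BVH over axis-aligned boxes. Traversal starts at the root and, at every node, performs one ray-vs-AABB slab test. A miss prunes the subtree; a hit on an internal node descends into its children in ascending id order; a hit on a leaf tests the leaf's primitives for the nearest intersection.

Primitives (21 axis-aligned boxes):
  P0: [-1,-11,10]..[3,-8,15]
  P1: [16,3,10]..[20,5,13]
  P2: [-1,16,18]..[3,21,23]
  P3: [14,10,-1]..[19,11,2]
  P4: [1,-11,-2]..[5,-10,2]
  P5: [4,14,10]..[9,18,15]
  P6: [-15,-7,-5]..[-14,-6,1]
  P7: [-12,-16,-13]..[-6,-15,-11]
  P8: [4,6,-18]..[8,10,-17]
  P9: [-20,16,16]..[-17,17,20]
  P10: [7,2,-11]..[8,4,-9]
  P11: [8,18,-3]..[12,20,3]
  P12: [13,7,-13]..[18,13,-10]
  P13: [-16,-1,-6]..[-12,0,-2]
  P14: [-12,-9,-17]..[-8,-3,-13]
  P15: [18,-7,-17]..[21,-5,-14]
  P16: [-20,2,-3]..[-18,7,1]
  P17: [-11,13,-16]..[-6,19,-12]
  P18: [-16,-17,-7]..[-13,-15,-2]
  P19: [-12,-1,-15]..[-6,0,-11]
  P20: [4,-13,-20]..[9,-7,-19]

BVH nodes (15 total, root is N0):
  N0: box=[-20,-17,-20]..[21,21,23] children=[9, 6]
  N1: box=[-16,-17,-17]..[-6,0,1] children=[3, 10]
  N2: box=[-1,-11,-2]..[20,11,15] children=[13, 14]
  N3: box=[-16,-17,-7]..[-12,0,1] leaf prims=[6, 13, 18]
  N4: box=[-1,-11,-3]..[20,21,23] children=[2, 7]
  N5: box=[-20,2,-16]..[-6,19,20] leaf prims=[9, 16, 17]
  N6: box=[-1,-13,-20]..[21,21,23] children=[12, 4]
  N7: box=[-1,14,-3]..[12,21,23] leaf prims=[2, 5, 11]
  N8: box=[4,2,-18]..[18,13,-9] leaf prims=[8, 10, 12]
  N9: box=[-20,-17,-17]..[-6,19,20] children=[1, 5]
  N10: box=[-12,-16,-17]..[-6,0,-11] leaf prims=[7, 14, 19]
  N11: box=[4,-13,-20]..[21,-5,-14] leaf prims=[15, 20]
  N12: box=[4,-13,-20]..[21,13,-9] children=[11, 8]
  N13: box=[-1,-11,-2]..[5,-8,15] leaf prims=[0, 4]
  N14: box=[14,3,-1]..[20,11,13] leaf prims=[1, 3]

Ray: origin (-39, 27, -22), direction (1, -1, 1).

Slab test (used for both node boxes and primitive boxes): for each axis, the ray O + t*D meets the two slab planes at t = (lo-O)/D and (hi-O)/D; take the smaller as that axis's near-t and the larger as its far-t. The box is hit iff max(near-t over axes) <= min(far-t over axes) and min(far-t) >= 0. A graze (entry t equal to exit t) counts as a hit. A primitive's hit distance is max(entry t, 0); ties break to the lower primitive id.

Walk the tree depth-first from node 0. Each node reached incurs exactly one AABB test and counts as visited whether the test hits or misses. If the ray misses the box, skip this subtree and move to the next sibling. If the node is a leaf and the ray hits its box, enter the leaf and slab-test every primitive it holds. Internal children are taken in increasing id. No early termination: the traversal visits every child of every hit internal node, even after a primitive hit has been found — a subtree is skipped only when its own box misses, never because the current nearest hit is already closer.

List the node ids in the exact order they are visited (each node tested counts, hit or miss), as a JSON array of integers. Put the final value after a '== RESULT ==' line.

Trace the traversal:
N0 x:[19,60] y:[6,44] z:[2,45] -> hit [19,44], descend [6, 9]
  N6 x:[38,60] y:[6,40] z:[2,45] -> hit [38,40], descend [4, 12]
    N4 x:[38,59] y:[6,38] z:[19,45] -> hit [38,38], descend [2, 7]
      N2 x:[38,59] y:[16,38] z:[20,37] -> miss, prune
      N7 x:[38,51] y:[6,13] z:[19,45] -> miss, prune
    N12 x:[43,60] y:[14,40] z:[2,13] -> miss, prune
  N9 x:[19,33] y:[8,44] z:[5,42] -> hit [19,33], descend [1, 5]
    N1 x:[23,33] y:[27,44] z:[5,23] -> miss, prune
    N5 x:[19,33] y:[8,25] z:[6,42] -> hit [19,25] leaf, test {P9(miss), P16@t=20, P17(miss)}

9 AABB tests over nodes [0, 6, 4, 2, 7, 12, 9, 1, 5]; 1 leaf entered; closest P16.

== RESULT ==
[0, 6, 4, 2, 7, 12, 9, 1, 5]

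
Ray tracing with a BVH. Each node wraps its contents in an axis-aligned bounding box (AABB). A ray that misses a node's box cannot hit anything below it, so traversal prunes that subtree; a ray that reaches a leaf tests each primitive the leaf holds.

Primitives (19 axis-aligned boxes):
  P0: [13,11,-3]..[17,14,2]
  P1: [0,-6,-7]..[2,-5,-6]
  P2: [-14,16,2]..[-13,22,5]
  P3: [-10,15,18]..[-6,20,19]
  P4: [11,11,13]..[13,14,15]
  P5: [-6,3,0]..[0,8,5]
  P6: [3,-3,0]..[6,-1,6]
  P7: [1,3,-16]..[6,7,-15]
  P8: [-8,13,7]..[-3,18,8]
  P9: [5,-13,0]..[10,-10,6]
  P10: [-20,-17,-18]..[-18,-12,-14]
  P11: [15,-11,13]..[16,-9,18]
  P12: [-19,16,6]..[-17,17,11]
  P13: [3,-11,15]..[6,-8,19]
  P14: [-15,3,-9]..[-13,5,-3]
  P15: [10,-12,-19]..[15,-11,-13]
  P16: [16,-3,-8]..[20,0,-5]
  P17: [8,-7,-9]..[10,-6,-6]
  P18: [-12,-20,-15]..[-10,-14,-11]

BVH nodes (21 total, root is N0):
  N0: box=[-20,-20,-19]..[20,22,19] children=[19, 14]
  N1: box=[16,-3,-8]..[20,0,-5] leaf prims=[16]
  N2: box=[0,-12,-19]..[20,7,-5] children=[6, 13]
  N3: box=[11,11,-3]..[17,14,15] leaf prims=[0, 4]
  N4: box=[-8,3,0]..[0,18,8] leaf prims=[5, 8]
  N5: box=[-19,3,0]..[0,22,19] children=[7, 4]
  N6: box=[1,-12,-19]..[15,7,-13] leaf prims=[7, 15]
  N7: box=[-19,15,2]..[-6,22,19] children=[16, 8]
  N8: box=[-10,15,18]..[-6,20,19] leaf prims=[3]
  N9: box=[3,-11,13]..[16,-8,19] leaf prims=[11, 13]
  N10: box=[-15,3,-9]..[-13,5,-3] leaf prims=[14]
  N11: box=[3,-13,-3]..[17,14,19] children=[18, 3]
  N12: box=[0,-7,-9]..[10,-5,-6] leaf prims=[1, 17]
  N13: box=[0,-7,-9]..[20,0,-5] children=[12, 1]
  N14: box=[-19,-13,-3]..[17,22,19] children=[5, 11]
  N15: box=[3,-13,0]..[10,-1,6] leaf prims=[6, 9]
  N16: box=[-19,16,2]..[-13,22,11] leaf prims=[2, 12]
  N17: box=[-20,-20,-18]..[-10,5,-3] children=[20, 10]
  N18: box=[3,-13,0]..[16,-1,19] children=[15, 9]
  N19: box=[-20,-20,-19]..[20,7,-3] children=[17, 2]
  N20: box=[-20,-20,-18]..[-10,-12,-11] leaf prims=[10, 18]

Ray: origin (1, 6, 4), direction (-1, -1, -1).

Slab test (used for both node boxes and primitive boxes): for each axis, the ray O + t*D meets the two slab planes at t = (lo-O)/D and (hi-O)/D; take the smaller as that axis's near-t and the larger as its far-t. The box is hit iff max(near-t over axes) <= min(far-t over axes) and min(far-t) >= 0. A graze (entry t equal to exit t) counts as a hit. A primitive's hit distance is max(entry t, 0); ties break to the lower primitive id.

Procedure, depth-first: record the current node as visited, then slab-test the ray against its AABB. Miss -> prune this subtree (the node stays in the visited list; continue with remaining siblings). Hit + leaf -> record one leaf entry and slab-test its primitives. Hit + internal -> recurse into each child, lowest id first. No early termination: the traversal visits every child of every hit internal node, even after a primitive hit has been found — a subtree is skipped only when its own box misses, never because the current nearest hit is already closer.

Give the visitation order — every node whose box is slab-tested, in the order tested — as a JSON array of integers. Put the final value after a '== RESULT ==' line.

Walk:
N0 x:[-19,21] y:[-16,26] z:[-15,23] -> hit [-15,21], descend [14, 19]
  N14 x:[-16,20] y:[-16,19] z:[-15,7] -> hit [-15,7], descend [5, 11]
    N5 x:[1,20] y:[-16,3] z:[-15,4] -> hit [1,3], descend [4, 7]
      N4 x:[1,9] y:[-12,3] z:[-4,4] -> hit [1,3] leaf, test {P5@t=1, P8(miss)}
      N7 x:[7,20] y:[-16,-9] z:[-15,2] -> miss, prune
    N11 x:[-16,-2] y:[-8,19] z:[-15,7] -> miss, prune
  N19 x:[-19,21] y:[-1,26] z:[7,23] -> hit [7,21], descend [2, 17]
    N2 x:[-19,1] y:[-1,18] z:[9,23] -> miss, prune
    N17 x:[11,21] y:[1,26] z:[7,22] -> hit [11,21], descend [10, 20]
      N10 x:[14,16] y:[1,3] z:[7,13] -> miss, prune
      N20 x:[11,21] y:[18,26] z:[15,22] -> hit [18,21] leaf, test {P10@t=19, P18(miss)}

Visited [0, 14, 5, 4, 7, 11, 19, 2, 17, 10, 20]. Tests: 11 box, 2 leaf. Nearest: P5.

== RESULT ==
[0, 14, 5, 4, 7, 11, 19, 2, 17, 10, 20]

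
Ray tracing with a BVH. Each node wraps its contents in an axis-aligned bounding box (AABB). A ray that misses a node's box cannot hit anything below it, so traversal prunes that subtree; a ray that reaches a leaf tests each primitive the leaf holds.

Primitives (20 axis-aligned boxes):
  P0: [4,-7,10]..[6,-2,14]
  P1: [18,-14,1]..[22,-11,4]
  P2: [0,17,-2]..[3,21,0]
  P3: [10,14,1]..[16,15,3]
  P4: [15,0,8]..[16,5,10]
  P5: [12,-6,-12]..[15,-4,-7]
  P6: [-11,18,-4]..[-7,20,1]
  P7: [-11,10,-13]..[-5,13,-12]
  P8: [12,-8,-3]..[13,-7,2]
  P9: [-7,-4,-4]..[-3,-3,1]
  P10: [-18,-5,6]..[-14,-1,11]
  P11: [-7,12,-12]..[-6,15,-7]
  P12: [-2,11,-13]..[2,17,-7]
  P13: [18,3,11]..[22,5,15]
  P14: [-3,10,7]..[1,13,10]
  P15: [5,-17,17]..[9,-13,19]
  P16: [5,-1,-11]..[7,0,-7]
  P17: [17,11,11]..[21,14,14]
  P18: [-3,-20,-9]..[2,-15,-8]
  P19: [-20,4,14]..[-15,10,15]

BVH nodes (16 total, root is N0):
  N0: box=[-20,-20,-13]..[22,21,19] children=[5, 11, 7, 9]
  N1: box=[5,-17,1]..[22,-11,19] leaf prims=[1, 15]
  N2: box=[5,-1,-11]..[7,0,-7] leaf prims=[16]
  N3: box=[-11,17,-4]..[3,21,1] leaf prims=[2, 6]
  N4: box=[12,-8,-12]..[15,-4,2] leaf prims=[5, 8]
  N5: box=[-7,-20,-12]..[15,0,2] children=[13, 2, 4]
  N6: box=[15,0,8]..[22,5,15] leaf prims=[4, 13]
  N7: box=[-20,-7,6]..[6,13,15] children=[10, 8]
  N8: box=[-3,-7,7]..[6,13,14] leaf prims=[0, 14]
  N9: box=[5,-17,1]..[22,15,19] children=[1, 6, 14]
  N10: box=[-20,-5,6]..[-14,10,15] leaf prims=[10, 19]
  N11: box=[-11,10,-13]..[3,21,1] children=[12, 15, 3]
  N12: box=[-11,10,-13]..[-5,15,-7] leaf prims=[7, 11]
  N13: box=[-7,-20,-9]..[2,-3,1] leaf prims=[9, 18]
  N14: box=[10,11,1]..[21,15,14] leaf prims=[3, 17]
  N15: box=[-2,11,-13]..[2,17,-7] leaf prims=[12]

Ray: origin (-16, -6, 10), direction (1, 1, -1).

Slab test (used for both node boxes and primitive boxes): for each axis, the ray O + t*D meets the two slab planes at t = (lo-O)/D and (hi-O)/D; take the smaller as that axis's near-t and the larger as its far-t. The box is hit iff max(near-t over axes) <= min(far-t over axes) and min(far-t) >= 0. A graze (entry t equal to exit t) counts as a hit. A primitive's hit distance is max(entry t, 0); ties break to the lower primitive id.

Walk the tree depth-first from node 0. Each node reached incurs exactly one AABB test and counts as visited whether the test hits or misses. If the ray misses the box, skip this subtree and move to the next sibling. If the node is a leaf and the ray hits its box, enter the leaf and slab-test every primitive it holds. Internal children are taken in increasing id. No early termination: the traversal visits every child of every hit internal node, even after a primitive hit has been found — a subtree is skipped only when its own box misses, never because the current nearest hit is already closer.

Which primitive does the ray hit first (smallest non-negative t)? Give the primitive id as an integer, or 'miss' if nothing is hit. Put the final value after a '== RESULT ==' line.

Traverse from the root:
N0 x:[-4,38] y:[-14,27] z:[-9,23] -> hit [-4,23], descend [5, 7, 9, 11]
  N5 x:[9,31] y:[-14,6] z:[8,22] -> miss, prune
  N7 x:[-4,22] y:[-1,19] z:[-5,4] -> hit [-1,4], descend [8, 10]
    N8 x:[13,22] y:[-1,19] z:[-4,3] -> miss, prune
    N10 x:[-4,2] y:[1,16] z:[-5,4] -> hit [1,2] leaf, test {P10@t=1, P19(miss)}
  N9 x:[21,38] y:[-11,21] z:[-9,9] -> miss, prune
  N11 x:[5,19] y:[16,27] z:[9,23] -> hit [16,19], descend [3, 12, 15]
    N3 x:[5,19] y:[23,27] z:[9,14] -> miss, prune
    N12 x:[5,11] y:[16,21] z:[17,23] -> miss, prune
    N15 x:[14,18] y:[17,23] z:[17,23] -> hit [17,18] leaf, test {P12@t=17}

Visited [0, 5, 7, 8, 10, 9, 11, 3, 12, 15]. Tests: 10 box, 2 leaf. Nearest: P10.

== RESULT ==
10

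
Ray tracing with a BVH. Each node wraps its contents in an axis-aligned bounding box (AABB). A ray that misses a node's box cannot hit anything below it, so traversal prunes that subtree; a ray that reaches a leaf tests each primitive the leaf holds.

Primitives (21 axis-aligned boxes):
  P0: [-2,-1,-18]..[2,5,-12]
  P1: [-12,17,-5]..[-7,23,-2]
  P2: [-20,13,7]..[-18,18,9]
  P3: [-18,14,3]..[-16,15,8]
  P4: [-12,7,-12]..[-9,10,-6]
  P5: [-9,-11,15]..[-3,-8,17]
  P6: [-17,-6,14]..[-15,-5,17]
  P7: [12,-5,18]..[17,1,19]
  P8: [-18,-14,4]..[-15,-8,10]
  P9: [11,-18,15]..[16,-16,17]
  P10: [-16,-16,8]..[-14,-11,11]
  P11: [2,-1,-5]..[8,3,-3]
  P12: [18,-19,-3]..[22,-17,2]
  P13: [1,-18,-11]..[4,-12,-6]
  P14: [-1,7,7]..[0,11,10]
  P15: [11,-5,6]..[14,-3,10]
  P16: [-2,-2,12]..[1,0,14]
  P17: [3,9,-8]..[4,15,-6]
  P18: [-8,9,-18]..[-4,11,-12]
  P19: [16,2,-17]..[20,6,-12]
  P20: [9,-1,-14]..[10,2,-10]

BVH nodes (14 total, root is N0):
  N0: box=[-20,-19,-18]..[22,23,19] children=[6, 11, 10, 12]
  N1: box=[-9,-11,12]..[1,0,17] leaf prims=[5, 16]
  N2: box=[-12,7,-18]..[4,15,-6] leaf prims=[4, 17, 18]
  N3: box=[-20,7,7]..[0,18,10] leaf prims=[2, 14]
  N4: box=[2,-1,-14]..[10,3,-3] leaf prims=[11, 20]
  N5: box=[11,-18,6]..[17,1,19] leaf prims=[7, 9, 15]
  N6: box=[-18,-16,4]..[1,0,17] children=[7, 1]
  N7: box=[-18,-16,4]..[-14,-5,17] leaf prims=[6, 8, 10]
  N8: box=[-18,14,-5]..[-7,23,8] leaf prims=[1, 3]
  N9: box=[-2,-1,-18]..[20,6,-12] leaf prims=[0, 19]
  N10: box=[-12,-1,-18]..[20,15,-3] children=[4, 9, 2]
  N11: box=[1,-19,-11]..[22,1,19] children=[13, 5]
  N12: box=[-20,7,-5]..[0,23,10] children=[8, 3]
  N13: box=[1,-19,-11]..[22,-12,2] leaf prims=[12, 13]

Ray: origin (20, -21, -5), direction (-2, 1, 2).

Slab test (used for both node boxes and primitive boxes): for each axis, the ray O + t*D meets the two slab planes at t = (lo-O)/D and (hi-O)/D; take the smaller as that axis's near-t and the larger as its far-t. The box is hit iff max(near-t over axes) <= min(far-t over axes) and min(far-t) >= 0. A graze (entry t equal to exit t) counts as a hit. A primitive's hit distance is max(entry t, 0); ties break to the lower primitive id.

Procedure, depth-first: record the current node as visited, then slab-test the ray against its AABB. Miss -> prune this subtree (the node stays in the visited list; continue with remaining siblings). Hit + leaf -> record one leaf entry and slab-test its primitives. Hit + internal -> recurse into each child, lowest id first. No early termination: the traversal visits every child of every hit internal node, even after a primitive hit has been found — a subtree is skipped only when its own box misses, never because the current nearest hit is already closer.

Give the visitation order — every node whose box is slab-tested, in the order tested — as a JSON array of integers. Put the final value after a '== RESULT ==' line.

Traverse from the root:
N0 x:[-1,20] y:[2,44] z:[-13/2,12] -> hit [2,12], descend [6, 10, 11, 12]
  N6 x:[19/2,19] y:[5,21] z:[9/2,11] -> hit [19/2,11], descend [1, 7]
    N1 x:[19/2,29/2] y:[10,21] z:[17/2,11] -> hit [10,11] leaf, test {P5(miss), P16(miss)}
    N7 x:[17,19] y:[5,16] z:[9/2,11] -> miss, prune
  N10 x:[0,16] y:[20,36] z:[-13/2,1] -> miss, prune
  N11 x:[-1,19/2] y:[2,22] z:[-3,12] -> hit [2,19/2], descend [5, 13]
    N5 x:[3/2,9/2] y:[3,22] z:[11/2,12] -> miss, prune
    N13 x:[-1,19/2] y:[2,9] z:[-3,7/2] -> hit [2,7/2] leaf, test {P12(miss), P13(miss)}
  N12 x:[10,20] y:[28,44] z:[0,15/2] -> miss, prune

9 AABB tests over nodes [0, 6, 1, 7, 10, 11, 5, 13, 12]; 2 leaves entered; closest miss.

== RESULT ==
[0, 6, 1, 7, 10, 11, 5, 13, 12]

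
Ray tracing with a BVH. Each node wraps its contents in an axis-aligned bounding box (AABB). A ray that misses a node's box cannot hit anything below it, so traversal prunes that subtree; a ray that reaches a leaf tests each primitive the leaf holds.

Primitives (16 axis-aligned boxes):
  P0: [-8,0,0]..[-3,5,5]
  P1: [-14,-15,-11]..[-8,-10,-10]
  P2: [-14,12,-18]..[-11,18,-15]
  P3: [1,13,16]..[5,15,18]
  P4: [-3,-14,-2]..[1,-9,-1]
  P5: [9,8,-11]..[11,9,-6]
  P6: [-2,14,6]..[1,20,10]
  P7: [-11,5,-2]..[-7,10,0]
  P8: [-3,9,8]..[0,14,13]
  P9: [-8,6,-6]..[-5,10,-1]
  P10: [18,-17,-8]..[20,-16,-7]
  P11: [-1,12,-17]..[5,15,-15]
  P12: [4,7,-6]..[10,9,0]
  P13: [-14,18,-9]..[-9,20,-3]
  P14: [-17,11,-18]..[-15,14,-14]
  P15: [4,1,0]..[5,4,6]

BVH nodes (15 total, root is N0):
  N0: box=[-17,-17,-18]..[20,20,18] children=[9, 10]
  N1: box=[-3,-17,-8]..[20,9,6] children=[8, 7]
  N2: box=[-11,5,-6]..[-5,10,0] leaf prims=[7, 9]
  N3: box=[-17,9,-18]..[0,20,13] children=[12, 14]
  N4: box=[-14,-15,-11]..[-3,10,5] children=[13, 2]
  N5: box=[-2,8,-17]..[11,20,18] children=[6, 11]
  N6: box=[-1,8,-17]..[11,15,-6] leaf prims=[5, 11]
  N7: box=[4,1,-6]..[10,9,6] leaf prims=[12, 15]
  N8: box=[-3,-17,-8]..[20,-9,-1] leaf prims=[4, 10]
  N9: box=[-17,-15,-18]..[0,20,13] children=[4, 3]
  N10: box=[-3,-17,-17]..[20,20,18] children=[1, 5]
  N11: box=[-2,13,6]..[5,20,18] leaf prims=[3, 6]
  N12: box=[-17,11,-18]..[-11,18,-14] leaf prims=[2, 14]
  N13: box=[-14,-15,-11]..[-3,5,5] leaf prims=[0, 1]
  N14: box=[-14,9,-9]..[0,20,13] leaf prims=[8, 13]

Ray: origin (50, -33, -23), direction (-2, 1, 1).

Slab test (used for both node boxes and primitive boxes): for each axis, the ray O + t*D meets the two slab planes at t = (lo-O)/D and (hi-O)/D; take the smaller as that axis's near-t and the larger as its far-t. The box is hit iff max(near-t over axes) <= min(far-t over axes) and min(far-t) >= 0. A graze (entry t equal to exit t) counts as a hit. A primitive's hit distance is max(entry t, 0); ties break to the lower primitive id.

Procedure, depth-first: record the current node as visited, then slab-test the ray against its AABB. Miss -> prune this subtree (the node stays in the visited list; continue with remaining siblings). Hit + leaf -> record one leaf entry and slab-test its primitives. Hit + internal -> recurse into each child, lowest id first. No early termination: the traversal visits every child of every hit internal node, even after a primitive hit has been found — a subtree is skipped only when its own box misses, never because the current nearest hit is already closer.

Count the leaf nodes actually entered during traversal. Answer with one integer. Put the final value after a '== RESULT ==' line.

Traverse from the root:
N0 x:[15,67/2] y:[16,53] z:[5,41] -> hit [16,67/2], descend [9, 10]
  N9 x:[25,67/2] y:[18,53] z:[5,36] -> hit [25,67/2], descend [3, 4]
    N3 x:[25,67/2] y:[42,53] z:[5,36] -> miss, prune
    N4 x:[53/2,32] y:[18,43] z:[12,28] -> hit [53/2,28], descend [2, 13]
      N2 x:[55/2,61/2] y:[38,43] z:[17,23] -> miss, prune
      N13 x:[53/2,32] y:[18,38] z:[12,28] -> hit [53/2,28] leaf, test {P0(miss), P1(miss)}
  N10 x:[15,53/2] y:[16,53] z:[6,41] -> hit [16,53/2], descend [1, 5]
    N1 x:[15,53/2] y:[16,42] z:[15,29] -> hit [16,53/2], descend [7, 8]
      N7 x:[20,23] y:[34,42] z:[17,29] -> miss, prune
      N8 x:[15,53/2] y:[16,24] z:[15,22] -> hit [16,22] leaf, test {P4(miss), P10@t=16}
    N5 x:[39/2,26] y:[41,53] z:[6,41] -> miss, prune

11 AABB tests over nodes [0, 9, 3, 4, 2, 13, 10, 1, 7, 8, 5]; 2 leaves entered; closest P10.

== RESULT ==
2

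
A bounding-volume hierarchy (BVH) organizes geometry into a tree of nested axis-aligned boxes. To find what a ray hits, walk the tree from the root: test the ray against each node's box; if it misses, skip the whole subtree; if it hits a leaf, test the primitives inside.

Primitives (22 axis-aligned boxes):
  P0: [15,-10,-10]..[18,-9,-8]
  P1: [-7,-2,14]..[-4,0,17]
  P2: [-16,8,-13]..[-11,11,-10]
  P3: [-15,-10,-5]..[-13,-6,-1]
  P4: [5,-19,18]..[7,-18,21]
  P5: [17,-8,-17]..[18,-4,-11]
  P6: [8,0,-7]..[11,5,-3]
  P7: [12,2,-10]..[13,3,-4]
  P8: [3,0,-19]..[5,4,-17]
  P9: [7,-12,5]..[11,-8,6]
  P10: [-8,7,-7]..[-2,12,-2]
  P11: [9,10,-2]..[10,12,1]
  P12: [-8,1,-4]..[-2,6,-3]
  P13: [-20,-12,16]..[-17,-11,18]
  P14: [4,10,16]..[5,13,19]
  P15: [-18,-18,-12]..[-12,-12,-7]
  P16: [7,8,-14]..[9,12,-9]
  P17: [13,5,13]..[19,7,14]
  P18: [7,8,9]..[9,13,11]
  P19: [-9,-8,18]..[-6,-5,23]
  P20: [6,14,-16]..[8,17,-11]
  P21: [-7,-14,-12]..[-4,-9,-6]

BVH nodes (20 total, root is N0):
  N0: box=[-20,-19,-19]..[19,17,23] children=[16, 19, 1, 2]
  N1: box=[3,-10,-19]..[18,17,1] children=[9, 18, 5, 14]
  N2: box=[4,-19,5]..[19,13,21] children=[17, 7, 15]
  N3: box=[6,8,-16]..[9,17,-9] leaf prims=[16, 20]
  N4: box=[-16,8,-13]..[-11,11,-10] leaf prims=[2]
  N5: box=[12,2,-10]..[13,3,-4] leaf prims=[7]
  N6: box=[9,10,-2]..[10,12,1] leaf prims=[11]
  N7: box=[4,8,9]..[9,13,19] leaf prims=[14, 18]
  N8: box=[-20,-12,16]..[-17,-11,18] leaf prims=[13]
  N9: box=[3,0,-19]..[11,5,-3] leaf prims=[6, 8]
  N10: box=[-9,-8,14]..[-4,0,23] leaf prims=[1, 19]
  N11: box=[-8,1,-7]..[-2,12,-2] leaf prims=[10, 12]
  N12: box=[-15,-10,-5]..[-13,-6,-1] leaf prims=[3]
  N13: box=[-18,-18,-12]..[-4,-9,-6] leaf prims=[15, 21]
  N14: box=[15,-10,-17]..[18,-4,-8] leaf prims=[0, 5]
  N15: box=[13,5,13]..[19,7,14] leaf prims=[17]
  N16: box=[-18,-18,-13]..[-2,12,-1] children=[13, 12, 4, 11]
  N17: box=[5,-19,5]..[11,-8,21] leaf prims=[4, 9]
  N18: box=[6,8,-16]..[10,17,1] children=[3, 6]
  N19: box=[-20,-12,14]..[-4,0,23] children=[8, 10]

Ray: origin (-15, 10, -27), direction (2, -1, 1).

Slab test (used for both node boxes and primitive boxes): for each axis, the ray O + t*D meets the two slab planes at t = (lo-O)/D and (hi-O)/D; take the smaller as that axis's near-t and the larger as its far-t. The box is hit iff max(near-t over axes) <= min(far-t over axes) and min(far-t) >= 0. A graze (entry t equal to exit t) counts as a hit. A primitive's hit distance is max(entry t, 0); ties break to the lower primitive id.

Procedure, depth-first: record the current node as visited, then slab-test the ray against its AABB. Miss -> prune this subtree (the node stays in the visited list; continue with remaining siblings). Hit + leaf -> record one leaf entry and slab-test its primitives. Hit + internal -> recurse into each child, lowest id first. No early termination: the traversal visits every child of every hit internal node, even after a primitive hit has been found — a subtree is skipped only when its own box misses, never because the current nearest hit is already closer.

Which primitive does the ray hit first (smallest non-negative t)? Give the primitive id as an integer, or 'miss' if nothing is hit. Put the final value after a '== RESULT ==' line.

Trace the traversal:
N0 x:[-5/2,17] y:[-7,29] z:[8,50] -> hit [8,17], descend [1, 2, 16, 19]
  N1 x:[9,33/2] y:[-7,20] z:[8,28] -> hit [9,33/2], descend [5, 9, 14, 18]
    N5 x:[27/2,14] y:[7,8] z:[17,23] -> miss, prune
    N9 x:[9,13] y:[5,10] z:[8,24] -> hit [9,10] leaf, test {P6(miss), P8@t=9}
    N14 x:[15,33/2] y:[14,20] z:[10,19] -> hit [15,33/2] leaf, test {P0(miss), P5@t=16}
    N18 x:[21/2,25/2] y:[-7,2] z:[11,28] -> miss, prune
  N2 x:[19/2,17] y:[-3,29] z:[32,48] -> miss, prune
  N16 x:[-3/2,13/2] y:[-2,28] z:[14,26] -> miss, prune
  N19 x:[-5/2,11/2] y:[10,22] z:[41,50] -> miss, prune

9 AABB tests over nodes [0, 1, 5, 9, 14, 18, 2, 16, 19]; 2 leaves entered; closest P8.

== RESULT ==
8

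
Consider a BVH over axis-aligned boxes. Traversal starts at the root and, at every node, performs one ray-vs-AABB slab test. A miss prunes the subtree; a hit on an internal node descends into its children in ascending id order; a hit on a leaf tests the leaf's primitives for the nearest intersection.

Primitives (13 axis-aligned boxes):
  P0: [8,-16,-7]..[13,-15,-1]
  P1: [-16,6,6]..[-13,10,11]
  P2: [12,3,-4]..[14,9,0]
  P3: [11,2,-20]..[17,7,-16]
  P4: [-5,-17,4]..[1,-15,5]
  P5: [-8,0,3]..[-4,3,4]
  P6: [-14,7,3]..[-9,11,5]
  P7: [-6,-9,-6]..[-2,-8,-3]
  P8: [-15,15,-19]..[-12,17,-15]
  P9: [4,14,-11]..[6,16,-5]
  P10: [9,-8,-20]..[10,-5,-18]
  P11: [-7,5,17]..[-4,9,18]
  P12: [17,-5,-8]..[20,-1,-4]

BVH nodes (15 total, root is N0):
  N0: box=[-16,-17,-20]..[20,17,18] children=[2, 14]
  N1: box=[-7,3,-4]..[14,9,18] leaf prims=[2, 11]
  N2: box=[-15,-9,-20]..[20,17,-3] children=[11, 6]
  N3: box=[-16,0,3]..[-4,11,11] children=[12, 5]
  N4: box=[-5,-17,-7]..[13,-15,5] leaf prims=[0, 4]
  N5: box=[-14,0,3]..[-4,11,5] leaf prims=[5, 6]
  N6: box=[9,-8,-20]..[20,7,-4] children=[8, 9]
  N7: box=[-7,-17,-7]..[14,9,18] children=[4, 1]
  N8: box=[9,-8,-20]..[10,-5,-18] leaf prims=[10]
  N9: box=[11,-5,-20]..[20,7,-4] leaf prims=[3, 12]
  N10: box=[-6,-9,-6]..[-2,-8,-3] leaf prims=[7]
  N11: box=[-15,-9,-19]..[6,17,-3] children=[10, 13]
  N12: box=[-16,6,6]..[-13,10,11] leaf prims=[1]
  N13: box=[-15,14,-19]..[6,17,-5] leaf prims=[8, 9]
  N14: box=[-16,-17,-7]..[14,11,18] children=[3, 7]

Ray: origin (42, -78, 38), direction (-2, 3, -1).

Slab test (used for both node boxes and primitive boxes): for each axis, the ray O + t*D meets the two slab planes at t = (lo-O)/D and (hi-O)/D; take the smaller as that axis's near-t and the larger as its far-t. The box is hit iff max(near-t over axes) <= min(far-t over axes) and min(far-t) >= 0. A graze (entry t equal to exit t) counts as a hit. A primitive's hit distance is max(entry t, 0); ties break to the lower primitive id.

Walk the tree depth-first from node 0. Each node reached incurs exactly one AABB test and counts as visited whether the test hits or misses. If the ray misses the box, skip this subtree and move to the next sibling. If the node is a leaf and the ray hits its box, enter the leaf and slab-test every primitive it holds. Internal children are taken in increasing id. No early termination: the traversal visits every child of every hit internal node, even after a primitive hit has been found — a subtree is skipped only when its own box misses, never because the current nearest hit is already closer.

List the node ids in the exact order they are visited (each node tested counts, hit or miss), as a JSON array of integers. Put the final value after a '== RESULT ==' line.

Trace the traversal:
N0 x:[11,29] y:[61/3,95/3] z:[20,58] -> hit [61/3,29], descend [2, 14]
  N2 x:[11,57/2] y:[23,95/3] z:[41,58] -> miss, prune
  N14 x:[14,29] y:[61/3,89/3] z:[20,45] -> hit [61/3,29], descend [3, 7]
    N3 x:[23,29] y:[26,89/3] z:[27,35] -> hit [27,29], descend [5, 12]
      N5 x:[23,28] y:[26,89/3] z:[33,35] -> miss, prune
      N12 x:[55/2,29] y:[28,88/3] z:[27,32] -> hit [28,29] leaf, test {P1@t=28}
    N7 x:[14,49/2] y:[61/3,29] z:[20,45] -> hit [61/3,49/2], descend [1, 4]
      N1 x:[14,49/2] y:[27,29] z:[20,42] -> miss, prune
      N4 x:[29/2,47/2] y:[61/3,21] z:[33,45] -> miss, prune

order=[0, 2, 14, 3, 5, 12, 7, 1, 4]  |boxes|=9  |leaves|=1  hit=P1

== RESULT ==
[0, 2, 14, 3, 5, 12, 7, 1, 4]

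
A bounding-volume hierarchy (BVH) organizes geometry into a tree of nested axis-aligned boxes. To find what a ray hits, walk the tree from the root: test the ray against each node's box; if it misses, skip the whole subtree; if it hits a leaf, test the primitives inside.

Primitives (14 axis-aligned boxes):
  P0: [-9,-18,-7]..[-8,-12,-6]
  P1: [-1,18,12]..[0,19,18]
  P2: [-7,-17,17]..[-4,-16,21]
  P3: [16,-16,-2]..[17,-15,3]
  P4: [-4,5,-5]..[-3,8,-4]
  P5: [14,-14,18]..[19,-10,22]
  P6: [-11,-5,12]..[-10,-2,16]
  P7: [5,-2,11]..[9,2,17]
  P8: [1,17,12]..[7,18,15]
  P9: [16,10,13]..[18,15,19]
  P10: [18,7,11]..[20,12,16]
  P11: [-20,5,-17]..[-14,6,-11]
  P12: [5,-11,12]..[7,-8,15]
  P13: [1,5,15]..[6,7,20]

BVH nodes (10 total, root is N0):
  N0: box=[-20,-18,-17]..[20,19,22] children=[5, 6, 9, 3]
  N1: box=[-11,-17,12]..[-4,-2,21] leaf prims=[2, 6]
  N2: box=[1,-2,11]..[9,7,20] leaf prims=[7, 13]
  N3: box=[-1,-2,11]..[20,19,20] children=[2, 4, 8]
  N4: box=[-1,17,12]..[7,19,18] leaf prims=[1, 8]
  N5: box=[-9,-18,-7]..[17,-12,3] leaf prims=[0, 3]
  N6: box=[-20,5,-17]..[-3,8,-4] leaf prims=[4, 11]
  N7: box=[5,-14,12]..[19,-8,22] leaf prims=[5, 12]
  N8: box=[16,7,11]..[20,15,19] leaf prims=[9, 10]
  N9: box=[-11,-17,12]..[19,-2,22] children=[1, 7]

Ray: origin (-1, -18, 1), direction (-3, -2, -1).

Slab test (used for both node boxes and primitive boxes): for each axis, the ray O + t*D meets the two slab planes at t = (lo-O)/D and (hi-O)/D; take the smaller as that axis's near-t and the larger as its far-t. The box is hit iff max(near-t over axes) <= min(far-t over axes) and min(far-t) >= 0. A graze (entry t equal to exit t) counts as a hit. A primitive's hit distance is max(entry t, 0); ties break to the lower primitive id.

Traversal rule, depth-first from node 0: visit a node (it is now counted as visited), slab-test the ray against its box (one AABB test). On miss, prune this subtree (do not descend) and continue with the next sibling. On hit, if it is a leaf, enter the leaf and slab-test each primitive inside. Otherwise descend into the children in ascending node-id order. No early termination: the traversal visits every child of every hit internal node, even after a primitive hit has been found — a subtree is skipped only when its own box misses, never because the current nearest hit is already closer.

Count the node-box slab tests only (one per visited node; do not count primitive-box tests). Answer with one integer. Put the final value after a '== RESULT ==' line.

Traverse from the root:
N0 x:[-7,19/3] y:[-37/2,0] z:[-21,18] -> hit [-7,0], descend [3, 5, 6, 9]
  N3 x:[-7,0] y:[-37/2,-8] z:[-19,-10] -> miss, prune
  N5 x:[-6,8/3] y:[-3,0] z:[-2,8] -> hit [-2,0] leaf, test {P0(miss), P3(miss)}
  N6 x:[2/3,19/3] y:[-13,-23/2] z:[5,18] -> miss, prune
  N9 x:[-20/3,10/3] y:[-8,-1/2] z:[-21,-11] -> miss, prune

5 AABB tests over nodes [0, 3, 5, 6, 9]; 1 leaf entered; closest miss.

== RESULT ==
5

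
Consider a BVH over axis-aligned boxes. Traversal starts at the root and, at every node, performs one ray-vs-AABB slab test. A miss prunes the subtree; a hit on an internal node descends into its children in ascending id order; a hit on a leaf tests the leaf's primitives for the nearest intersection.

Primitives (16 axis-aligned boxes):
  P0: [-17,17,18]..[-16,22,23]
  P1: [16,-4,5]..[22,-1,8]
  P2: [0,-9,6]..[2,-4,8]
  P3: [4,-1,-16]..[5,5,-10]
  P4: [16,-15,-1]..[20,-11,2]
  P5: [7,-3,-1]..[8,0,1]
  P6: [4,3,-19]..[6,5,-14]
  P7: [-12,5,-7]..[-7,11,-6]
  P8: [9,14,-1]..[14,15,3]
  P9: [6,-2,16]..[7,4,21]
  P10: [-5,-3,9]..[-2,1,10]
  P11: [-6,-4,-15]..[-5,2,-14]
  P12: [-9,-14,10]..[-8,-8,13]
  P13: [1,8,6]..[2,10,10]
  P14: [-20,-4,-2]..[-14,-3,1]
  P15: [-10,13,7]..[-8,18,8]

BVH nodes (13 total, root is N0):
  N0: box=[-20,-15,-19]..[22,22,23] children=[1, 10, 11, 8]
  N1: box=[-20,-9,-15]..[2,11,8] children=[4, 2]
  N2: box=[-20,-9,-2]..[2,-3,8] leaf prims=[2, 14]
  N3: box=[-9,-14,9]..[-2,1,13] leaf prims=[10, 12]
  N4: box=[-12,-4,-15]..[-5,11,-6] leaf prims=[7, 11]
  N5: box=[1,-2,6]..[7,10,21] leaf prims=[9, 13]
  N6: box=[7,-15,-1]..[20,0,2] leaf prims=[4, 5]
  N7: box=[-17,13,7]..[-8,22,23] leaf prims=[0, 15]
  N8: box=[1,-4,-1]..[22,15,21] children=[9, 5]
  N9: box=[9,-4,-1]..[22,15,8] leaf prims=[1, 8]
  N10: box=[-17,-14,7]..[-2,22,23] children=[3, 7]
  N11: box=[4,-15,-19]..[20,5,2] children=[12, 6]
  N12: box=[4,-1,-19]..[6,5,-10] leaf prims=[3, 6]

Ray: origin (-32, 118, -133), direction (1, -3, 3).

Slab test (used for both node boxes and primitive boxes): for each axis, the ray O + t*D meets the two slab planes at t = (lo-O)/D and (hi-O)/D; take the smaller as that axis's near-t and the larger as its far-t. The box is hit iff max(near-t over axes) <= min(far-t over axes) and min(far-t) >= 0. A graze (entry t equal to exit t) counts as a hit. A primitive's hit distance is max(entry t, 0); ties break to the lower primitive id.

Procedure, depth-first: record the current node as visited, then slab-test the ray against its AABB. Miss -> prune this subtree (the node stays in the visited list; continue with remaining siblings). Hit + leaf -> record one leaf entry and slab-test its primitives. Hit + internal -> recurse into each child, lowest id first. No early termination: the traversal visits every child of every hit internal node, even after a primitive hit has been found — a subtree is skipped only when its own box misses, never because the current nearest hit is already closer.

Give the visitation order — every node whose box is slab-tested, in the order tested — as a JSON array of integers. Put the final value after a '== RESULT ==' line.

Trace the traversal:
N0 x:[12,54] y:[32,133/3] z:[38,52] -> hit [38,133/3], descend [1, 8, 10, 11]
  N1 x:[12,34] y:[107/3,127/3] z:[118/3,47] -> miss, prune
  N8 x:[33,54] y:[103/3,122/3] z:[44,154/3] -> miss, prune
  N10 x:[15,30] y:[32,44] z:[140/3,52] -> miss, prune
  N11 x:[36,52] y:[113/3,133/3] z:[38,45] -> hit [38,133/3], descend [6, 12]
    N6 x:[39,52] y:[118/3,133/3] z:[44,45] -> hit [44,133/3] leaf, test {P4(miss), P5(miss)}
    N12 x:[36,38] y:[113/3,119/3] z:[38,41] -> hit [38,38] leaf, test {P3(miss), P6@t=38}

7 AABB tests over nodes [0, 1, 8, 10, 11, 6, 12]; 2 leaves entered; closest P6.

== RESULT ==
[0, 1, 8, 10, 11, 6, 12]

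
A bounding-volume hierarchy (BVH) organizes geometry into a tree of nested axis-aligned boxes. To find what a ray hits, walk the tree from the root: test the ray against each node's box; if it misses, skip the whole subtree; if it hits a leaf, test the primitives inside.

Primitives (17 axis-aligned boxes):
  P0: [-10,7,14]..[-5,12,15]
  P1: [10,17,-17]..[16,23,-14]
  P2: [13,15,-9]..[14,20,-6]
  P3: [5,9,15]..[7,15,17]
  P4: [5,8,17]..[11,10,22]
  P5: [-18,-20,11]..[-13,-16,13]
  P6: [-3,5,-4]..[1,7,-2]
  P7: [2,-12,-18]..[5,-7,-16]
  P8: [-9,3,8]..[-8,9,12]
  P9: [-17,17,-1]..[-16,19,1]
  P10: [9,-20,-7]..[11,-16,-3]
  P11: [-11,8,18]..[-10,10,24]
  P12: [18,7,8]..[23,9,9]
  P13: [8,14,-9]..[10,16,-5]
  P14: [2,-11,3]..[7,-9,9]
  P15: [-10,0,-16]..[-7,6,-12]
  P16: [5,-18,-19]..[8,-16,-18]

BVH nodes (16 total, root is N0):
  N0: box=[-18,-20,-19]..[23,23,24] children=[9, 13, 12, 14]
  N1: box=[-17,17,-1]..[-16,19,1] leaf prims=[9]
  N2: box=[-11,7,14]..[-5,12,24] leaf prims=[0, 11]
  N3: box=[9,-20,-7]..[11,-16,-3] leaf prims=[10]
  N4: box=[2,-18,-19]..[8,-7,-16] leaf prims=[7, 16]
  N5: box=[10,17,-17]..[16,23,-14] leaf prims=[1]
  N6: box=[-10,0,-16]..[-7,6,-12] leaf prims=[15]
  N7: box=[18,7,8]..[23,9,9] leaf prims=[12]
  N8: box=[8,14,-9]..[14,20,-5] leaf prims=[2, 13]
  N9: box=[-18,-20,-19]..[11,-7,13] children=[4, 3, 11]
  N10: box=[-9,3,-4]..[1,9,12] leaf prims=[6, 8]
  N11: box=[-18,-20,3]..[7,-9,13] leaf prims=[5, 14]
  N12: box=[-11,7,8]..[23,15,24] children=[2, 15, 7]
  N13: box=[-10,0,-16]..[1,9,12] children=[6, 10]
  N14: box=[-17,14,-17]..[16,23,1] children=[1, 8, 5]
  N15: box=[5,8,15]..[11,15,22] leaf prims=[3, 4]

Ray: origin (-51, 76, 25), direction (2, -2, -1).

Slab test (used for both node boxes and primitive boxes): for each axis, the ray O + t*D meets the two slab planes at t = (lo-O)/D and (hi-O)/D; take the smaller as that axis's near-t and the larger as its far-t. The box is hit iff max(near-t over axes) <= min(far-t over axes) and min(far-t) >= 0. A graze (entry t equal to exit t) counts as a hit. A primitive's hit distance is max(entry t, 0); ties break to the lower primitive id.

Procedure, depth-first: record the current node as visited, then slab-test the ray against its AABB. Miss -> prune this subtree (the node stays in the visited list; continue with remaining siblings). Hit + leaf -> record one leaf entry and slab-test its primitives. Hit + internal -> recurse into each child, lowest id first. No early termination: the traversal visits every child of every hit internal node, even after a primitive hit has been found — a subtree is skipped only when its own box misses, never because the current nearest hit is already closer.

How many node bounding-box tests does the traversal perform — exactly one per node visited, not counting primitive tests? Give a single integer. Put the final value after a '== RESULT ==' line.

Traverse from the root:
N0 x:[33/2,37] y:[53/2,48] z:[1,44] -> hit [53/2,37], descend [9, 12, 13, 14]
  N9 x:[33/2,31] y:[83/2,48] z:[12,44] -> miss, prune
  N12 x:[20,37] y:[61/2,69/2] z:[1,17] -> miss, prune
  N13 x:[41/2,26] y:[67/2,38] z:[13,41] -> miss, prune
  N14 x:[17,67/2] y:[53/2,31] z:[24,42] -> hit [53/2,31], descend [1, 5, 8]
    N1 x:[17,35/2] y:[57/2,59/2] z:[24,26] -> miss, prune
    N5 x:[61/2,67/2] y:[53/2,59/2] z:[39,42] -> miss, prune
    N8 x:[59/2,65/2] y:[28,31] z:[30,34] -> hit [30,31] leaf, test {P2(miss), P13@t=30}

8 AABB tests over nodes [0, 9, 12, 13, 14, 1, 5, 8]; 1 leaf entered; closest P13.

== RESULT ==
8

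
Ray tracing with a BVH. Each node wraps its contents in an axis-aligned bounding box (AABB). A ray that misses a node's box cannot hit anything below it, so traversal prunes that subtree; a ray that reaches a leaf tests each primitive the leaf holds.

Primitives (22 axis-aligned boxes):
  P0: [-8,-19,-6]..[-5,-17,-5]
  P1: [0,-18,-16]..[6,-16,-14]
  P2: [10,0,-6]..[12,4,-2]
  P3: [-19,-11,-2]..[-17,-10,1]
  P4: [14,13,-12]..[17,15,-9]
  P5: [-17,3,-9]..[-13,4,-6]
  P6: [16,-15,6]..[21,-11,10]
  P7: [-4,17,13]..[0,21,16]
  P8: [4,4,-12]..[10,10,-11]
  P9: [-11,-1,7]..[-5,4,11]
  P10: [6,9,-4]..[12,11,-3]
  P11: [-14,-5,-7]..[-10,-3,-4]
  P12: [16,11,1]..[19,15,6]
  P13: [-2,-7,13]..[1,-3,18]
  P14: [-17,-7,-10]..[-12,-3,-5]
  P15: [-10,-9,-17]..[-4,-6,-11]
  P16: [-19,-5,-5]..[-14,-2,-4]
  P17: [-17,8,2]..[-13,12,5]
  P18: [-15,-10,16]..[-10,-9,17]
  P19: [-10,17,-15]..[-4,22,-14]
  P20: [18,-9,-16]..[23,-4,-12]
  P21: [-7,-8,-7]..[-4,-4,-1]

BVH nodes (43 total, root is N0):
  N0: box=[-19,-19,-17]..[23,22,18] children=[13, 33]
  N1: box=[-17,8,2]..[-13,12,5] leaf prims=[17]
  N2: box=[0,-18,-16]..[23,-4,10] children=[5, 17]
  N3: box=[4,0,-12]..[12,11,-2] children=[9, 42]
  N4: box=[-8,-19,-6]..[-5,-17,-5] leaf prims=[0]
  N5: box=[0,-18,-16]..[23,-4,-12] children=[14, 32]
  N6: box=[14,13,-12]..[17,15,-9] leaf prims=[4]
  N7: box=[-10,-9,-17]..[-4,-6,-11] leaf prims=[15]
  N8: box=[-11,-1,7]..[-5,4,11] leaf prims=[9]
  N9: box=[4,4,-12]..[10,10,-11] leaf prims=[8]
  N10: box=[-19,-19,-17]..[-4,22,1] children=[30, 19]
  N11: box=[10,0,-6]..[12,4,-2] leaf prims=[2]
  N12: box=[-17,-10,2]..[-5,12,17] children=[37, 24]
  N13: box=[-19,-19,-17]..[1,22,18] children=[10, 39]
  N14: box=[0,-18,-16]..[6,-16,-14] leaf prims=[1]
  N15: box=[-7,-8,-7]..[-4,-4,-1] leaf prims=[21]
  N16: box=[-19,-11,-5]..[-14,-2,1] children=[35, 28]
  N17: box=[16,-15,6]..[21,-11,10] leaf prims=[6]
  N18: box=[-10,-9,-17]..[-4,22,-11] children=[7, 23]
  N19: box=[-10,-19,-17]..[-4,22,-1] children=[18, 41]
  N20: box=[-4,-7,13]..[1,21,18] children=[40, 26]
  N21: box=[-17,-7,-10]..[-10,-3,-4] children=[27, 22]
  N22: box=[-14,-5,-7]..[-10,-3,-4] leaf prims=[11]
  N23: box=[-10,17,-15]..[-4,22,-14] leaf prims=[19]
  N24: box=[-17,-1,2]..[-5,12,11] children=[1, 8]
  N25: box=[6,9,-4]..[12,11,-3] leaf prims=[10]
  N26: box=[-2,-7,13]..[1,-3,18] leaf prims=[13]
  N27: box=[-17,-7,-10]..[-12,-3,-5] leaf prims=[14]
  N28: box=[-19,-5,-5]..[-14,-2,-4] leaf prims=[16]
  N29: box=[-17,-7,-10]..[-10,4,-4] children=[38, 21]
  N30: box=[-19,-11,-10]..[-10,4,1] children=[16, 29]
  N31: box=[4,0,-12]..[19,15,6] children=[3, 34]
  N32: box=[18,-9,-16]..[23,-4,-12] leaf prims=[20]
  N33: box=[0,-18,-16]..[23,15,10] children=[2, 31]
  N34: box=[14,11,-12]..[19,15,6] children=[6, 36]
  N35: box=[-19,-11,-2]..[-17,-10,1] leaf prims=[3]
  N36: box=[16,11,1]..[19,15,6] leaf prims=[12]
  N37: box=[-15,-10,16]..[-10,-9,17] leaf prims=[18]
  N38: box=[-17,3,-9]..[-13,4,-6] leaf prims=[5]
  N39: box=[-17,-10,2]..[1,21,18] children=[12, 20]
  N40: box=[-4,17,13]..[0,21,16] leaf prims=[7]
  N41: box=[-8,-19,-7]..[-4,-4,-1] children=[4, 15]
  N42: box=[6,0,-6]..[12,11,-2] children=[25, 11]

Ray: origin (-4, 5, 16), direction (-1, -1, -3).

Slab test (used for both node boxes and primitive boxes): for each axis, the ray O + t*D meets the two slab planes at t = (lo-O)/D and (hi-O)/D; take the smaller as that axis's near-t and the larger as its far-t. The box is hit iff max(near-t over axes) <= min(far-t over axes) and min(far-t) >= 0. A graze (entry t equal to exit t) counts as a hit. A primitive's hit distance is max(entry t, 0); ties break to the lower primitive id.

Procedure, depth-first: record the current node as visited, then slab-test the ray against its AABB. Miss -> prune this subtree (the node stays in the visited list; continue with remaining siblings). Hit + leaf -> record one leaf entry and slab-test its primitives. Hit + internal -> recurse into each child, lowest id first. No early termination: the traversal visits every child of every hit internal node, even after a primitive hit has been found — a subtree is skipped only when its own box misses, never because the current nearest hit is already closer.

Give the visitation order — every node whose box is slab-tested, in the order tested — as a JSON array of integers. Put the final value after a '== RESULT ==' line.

Walk:
N0 x:[-27,15] y:[-17,24] z:[-2/3,11] -> hit [-2/3,11], descend [13, 33]
  N13 x:[-5,15] y:[-17,24] z:[-2/3,11] -> hit [-2/3,11], descend [10, 39]
    N10 x:[0,15] y:[-17,24] z:[5,11] -> hit [5,11], descend [19, 30]
      N19 x:[0,6] y:[-17,24] z:[17/3,11] -> hit [17/3,6], descend [18, 41]
        N18 x:[0,6] y:[-17,14] z:[9,11] -> miss, prune
        N41 x:[0,4] y:[9,24] z:[17/3,23/3] -> miss, prune
      N30 x:[6,15] y:[1,16] z:[5,26/3] -> hit [6,26/3], descend [16, 29]
        N16 x:[10,15] y:[7,16] z:[5,7] -> miss, prune
        N29 x:[6,13] y:[1,12] z:[20/3,26/3] -> hit [20/3,26/3], descend [21, 38]
          N21 x:[6,13] y:[8,12] z:[20/3,26/3] -> hit [8,26/3], descend [22, 27]
            N22 x:[6,10] y:[8,10] z:[20/3,23/3] -> miss, prune
            N27 x:[8,13] y:[8,12] z:[7,26/3] -> hit [8,26/3] leaf, test {P14@t=8}
          N38 x:[9,13] y:[1,2] z:[22/3,25/3] -> miss, prune
    N39 x:[-5,13] y:[-16,15] z:[-2/3,14/3] -> hit [-2/3,14/3], descend [12, 20]
      N12 x:[1,13] y:[-7,15] z:[-1/3,14/3] -> hit [1,14/3], descend [24, 37]
        N24 x:[1,13] y:[-7,6] z:[5/3,14/3] -> hit [5/3,14/3], descend [1, 8]
          N1 x:[9,13] y:[-7,-3] z:[11/3,14/3] -> miss, prune
          N8 x:[1,7] y:[1,6] z:[5/3,3] -> hit [5/3,3] leaf, test {P9@t=5/3}
        N37 x:[6,11] y:[14,15] z:[-1/3,0] -> miss, prune
      N20 x:[-5,0] y:[-16,12] z:[-2/3,1] -> hit [-2/3,0], descend [26, 40]
        N26 x:[-5,-2] y:[8,12] z:[-2/3,1] -> miss, prune
        N40 x:[-4,0] y:[-16,-12] z:[0,1] -> miss, prune
  N33 x:[-27,-4] y:[-10,23] z:[2,32/3] -> miss, prune

23 AABB tests over nodes [0, 13, 10, 19, 18, 41, 30, 16, 29, 21, 22, 27, 38, 39, 12, 24, 1, 8, 37, 20, 26, 40, 33]; 2 leaves entered; closest P9.

== RESULT ==
[0, 13, 10, 19, 18, 41, 30, 16, 29, 21, 22, 27, 38, 39, 12, 24, 1, 8, 37, 20, 26, 40, 33]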